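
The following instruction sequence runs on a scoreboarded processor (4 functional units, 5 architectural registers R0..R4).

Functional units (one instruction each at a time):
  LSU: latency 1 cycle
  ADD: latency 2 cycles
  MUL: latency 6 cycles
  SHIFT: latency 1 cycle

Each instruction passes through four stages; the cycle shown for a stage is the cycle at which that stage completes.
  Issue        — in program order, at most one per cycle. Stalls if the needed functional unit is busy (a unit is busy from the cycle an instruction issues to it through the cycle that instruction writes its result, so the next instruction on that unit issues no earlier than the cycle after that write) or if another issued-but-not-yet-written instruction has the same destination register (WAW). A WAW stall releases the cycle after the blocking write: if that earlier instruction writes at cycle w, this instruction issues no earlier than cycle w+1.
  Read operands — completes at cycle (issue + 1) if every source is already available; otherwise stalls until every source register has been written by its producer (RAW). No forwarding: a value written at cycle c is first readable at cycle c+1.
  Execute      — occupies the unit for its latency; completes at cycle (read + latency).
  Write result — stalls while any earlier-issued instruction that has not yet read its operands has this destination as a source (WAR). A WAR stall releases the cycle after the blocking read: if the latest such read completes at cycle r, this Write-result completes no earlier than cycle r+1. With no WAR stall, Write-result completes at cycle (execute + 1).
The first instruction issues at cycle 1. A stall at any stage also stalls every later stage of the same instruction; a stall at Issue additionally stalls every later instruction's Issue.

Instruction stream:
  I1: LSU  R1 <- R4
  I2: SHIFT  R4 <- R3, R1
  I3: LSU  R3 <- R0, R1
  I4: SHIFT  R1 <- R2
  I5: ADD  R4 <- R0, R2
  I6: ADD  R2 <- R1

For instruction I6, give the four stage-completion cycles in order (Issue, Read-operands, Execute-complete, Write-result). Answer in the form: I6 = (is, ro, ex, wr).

I1 -> (1, 2, 3, 4)
I2 -> (2, 5, 6, 7)  // RAW R1: wait I1 write@4
I3 -> (5, 6, 7, 8)  // struct: LSU busy until I1 writes@4
I4 -> (8, 9, 10, 11)  // struct: SHIFT busy until I2 writes@7
I5 -> (9, 10, 12, 13)
I6 -> (14, 15, 17, 18)  // struct: ADD busy until I5 writes@13

I6 = (14, 15, 17, 18)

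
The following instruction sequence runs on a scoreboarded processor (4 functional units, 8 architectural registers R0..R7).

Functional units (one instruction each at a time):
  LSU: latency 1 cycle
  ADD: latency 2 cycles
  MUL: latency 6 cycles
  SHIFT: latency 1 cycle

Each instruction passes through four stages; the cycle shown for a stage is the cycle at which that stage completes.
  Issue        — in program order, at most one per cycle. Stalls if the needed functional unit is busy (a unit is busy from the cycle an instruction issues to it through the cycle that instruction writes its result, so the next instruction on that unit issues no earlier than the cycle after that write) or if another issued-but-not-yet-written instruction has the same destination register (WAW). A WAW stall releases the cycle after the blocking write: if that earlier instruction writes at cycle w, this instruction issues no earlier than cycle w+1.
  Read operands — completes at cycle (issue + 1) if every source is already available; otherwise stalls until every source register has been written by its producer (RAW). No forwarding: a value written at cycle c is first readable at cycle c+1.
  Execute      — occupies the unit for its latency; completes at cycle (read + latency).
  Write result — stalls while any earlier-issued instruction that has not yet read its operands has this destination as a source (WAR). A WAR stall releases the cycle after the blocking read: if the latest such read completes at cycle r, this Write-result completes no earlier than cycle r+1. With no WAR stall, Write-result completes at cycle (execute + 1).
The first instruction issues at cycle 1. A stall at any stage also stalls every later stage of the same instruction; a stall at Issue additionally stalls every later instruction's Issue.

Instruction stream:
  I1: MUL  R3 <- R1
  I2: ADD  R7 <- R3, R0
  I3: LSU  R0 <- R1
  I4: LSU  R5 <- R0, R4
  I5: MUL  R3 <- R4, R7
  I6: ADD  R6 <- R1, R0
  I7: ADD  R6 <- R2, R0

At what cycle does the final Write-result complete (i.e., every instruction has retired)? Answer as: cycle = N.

cycle = 23

1) issue 1, read 2, done 8, write 9
2) issue 2, read 10, done 12, write 13  <RAW R3: wait I1 write@9>
3) issue 3, read 4, done 5, write 11  <WAR R0: wait I2 read@10>
4) issue 12, read 13, done 14, write 15  <struct: LSU busy until I3 writes@11>
5) issue 13, read 14, done 20, write 21
6) issue 14, read 15, done 17, write 18
7) issue 19, read 20, done 22, write 23  <struct: ADD busy until I6 writes@18>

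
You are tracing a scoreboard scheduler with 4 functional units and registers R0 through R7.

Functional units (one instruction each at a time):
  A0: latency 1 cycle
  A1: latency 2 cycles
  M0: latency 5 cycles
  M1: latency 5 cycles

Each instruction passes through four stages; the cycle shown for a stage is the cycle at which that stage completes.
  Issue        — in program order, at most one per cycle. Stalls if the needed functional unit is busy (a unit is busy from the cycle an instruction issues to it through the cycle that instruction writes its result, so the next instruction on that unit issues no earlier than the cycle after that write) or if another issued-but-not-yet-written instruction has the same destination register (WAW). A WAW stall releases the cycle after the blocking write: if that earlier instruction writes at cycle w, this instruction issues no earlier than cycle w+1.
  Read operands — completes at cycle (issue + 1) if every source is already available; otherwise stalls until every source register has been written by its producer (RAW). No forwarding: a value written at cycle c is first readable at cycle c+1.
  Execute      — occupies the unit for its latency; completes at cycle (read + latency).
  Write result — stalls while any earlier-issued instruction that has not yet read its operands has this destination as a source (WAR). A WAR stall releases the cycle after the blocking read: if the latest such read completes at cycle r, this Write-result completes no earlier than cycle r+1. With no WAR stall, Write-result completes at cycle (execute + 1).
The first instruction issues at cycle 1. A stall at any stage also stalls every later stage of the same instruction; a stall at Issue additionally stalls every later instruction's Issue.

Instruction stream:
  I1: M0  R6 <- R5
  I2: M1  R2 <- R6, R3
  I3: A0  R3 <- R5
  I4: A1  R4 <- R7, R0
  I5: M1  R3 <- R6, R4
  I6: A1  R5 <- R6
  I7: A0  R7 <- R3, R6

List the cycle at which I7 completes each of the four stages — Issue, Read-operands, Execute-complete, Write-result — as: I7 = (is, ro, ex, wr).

c1: I1 issues→M0
c2: I1 reads | I2 issues→M1
c3: I3 issues→A0
c4: I3 reads | I4 issues→A1
c5: I3 exec-done | I4 reads
c7: I1 exec-done | I4 exec-done
c8: I1 writes R6 | I4 writes R4
c9: I2 reads
c10: I3 writes R3
c14: I2 exec-done
c15: I2 writes R2
c16: I5 issues→M1
c17: I5 reads | I6 issues→A1
c18: I6 reads | I7 issues→A0
c20: I6 exec-done
c21: I6 writes R5
c22: I5 exec-done
c23: I5 writes R3
c24: I7 reads
c25: I7 exec-done
c26: I7 writes R7

I7 = (18, 24, 25, 26)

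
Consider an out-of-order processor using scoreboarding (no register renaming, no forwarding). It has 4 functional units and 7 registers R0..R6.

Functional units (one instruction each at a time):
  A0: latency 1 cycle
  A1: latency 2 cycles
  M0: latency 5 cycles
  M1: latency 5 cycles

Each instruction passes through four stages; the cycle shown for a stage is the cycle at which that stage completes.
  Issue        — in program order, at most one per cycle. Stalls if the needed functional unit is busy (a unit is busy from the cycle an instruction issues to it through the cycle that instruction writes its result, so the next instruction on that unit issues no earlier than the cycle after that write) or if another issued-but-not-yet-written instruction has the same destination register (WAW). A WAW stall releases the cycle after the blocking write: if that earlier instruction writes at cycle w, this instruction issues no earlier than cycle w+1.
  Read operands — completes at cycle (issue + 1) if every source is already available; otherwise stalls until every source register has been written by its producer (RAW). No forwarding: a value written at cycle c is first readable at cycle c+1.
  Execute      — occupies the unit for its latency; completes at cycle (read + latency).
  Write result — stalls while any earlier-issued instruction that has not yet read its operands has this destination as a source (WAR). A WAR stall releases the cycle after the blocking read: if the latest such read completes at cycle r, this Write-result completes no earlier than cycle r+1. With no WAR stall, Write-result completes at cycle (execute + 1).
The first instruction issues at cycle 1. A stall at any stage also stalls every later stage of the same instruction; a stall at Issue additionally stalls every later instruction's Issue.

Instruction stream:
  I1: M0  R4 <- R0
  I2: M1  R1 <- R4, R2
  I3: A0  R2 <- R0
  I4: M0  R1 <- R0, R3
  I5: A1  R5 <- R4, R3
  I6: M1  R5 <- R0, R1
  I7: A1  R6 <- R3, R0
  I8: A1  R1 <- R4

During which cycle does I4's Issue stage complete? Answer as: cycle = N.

cycle = 16

I1 -> (1, 2, 7, 8)
I2 -> (2, 9, 14, 15)  // RAW R4: wait I1 write@8
I3 -> (3, 4, 5, 10)  // WAR R2: wait I2 read@9
I4 -> (16, 17, 22, 23)  // WAW R1: wait I2 write@15
I5 -> (17, 18, 20, 21)
I6 -> (22, 24, 29, 30)  // WAW R5: wait I5 write@21, RAW R1: wait I4 write@23
I7 -> (23, 24, 26, 27)
I8 -> (28, 29, 31, 32)  // struct: A1 busy until I7 writes@27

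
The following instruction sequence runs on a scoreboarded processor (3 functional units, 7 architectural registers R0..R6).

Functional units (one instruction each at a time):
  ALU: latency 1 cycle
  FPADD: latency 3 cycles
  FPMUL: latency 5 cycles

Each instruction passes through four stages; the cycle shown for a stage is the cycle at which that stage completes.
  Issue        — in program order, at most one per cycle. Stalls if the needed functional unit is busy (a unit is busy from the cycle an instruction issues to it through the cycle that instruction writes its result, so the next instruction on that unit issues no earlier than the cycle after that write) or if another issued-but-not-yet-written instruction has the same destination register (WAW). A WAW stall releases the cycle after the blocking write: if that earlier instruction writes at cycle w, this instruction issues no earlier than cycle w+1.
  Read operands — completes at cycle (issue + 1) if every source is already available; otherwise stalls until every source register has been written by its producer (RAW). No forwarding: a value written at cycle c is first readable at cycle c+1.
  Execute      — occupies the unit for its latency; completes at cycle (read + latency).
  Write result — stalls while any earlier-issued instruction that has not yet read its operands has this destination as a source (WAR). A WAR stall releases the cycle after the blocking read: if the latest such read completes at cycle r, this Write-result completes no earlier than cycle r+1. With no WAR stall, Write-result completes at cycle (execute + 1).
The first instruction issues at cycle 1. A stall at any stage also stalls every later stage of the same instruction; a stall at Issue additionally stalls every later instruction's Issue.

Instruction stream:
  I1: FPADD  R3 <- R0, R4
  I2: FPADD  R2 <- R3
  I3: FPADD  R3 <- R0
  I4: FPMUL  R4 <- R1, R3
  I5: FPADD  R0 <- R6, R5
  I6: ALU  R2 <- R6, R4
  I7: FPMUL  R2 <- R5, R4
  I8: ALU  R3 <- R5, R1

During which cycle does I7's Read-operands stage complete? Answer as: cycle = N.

cycle = 30

I1  is:1  ro:2  ex:5  wr:6
I2  is:7  ro:8  ex:11  wr:12  — struct: FPADD busy until I1 writes@6
I3  is:13  ro:14  ex:17  wr:18  — struct: FPADD busy until I2 writes@12
I4  is:14  ro:19  ex:24  wr:25  — RAW R3: wait I3 write@18
I5  is:19  ro:20  ex:23  wr:24  — struct: FPADD busy until I3 writes@18
I6  is:20  ro:26  ex:27  wr:28  — RAW R4: wait I4 write@25
I7  is:29  ro:30  ex:35  wr:36  — WAW R2: wait I6 write@28
I8  is:30  ro:31  ex:32  wr:33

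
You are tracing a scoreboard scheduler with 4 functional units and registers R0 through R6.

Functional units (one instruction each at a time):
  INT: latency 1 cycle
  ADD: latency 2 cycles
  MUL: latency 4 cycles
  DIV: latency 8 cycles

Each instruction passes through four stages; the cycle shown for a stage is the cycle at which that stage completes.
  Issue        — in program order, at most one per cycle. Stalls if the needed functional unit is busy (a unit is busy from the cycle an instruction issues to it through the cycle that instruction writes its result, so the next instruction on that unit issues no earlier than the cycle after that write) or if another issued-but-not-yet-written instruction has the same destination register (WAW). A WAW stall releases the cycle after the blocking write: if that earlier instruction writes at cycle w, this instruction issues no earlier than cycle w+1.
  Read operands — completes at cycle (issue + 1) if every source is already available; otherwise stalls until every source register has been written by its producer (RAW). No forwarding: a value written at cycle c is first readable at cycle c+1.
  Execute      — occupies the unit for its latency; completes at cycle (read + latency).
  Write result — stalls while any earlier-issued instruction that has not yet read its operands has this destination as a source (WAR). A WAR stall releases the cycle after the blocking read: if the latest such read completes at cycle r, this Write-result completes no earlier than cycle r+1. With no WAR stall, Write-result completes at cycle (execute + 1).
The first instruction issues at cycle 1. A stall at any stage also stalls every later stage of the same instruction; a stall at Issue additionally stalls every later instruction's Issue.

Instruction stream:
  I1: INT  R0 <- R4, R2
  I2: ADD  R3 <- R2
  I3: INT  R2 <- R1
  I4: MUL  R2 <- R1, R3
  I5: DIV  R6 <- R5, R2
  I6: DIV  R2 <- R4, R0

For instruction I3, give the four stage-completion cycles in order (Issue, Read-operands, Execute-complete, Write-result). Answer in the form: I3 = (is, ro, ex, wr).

[I1] 1/2/3/4
[I2] 2/3/5/6
[I3] 5/6/7/8  (struct: INT busy until I1 writes@4)
[I4] 9/10/14/15  (WAW R2: wait I3 write@8)
[I5] 10/16/24/25  (RAW R2: wait I4 write@15)
[I6] 26/27/35/36  (struct: DIV busy until I5 writes@25)

I3 = (5, 6, 7, 8)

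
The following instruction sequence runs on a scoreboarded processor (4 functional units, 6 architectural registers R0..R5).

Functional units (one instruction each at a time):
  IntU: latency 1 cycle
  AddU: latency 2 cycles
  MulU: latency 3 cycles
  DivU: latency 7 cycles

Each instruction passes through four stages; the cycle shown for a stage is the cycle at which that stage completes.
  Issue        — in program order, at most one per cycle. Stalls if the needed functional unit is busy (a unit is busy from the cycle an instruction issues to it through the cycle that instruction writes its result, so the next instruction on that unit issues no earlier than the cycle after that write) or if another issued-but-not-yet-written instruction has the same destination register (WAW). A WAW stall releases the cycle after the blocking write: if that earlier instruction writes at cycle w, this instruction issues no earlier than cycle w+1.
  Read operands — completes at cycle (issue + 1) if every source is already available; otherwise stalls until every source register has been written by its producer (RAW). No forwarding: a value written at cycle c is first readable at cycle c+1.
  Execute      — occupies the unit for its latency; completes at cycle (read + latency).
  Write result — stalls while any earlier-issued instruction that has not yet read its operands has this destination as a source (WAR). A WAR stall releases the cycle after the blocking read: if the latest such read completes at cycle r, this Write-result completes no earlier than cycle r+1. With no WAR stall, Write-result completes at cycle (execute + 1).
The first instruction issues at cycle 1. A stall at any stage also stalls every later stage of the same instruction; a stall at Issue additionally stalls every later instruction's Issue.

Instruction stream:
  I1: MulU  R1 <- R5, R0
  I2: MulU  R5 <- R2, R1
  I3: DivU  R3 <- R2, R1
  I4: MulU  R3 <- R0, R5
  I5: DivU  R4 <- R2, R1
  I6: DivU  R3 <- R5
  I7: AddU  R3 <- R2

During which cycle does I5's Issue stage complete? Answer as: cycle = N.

cycle 1: issue I1 (MulU)
cycle 2: I1 read-ops
cycle 5: I1 finished on MulU
cycle 6: I1→R1
cycle 7: issue I2 (MulU)
cycle 8: I2 read-ops · issue I3 (DivU)
cycle 9: I3 read-ops
cycle 11: I2 finished on MulU
cycle 12: I2→R5
cycle 16: I3 finished on DivU
cycle 17: I3→R3
cycle 18: issue I4 (MulU)
cycle 19: I4 read-ops · issue I5 (DivU)
cycle 20: I5 read-ops
cycle 22: I4 finished on MulU
cycle 23: I4→R3
cycle 27: I5 finished on DivU
cycle 28: I5→R4
cycle 29: issue I6 (DivU)
cycle 30: I6 read-ops
cycle 37: I6 finished on DivU
cycle 38: I6→R3
cycle 39: issue I7 (AddU)
cycle 40: I7 read-ops
cycle 42: I7 finished on AddU
cycle 43: I7→R3

cycle = 19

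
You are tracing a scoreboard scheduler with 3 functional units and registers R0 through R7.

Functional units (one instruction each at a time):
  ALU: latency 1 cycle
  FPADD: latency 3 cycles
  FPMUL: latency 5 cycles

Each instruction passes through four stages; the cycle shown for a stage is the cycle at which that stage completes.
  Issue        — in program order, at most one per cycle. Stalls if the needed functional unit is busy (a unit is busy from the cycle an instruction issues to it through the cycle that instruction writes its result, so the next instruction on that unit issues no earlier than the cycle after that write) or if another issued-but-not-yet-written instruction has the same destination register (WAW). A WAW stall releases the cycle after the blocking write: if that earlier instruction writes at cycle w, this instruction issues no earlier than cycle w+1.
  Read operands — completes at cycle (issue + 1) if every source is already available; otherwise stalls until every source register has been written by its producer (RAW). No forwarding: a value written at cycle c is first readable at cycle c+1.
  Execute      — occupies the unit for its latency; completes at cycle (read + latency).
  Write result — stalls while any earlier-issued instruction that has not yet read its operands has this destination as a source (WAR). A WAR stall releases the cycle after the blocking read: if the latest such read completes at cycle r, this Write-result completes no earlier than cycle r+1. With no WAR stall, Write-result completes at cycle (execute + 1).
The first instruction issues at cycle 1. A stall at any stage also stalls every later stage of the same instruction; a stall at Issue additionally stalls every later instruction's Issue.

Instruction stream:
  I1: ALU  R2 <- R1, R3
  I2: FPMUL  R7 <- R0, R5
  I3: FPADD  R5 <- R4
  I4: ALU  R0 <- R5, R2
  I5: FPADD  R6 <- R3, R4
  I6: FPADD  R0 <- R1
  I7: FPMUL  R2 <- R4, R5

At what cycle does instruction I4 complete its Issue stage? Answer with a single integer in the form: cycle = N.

cycle = 5

1) issue 1, read 2, done 3, write 4
2) issue 2, read 3, done 8, write 9
3) issue 3, read 4, done 7, write 8
4) issue 5, read 9, done 10, write 11  <struct: ALU busy until I1 writes@4 / RAW R5: wait I3 write@8>
5) issue 9, read 10, done 13, write 14  <struct: FPADD busy until I3 writes@8>
6) issue 15, read 16, done 19, write 20  <struct: FPADD busy until I5 writes@14>
7) issue 16, read 17, done 22, write 23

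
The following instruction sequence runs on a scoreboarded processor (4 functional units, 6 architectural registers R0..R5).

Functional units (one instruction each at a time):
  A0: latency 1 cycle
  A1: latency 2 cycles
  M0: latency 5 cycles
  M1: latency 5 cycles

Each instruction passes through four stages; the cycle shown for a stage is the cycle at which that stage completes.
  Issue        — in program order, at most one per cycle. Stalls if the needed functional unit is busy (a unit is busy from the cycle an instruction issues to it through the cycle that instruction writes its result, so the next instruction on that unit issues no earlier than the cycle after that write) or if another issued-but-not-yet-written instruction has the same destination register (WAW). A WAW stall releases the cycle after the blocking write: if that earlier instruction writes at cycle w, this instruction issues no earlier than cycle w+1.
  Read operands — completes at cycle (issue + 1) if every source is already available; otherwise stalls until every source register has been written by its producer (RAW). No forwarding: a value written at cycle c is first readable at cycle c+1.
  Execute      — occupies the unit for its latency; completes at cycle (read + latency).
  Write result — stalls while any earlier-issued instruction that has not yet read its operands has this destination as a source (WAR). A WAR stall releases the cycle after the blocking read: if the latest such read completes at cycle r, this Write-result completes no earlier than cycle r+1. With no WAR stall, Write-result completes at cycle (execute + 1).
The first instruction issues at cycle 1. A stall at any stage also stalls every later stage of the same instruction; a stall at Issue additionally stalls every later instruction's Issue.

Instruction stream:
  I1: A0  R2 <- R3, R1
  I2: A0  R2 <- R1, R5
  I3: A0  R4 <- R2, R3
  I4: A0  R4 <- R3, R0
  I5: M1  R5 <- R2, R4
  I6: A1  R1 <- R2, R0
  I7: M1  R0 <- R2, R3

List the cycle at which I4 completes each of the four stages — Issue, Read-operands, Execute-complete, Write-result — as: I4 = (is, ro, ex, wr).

I1: IS=1 RO=2 EX=3 WR=4
I2: IS=5 RO=6 EX=7 WR=8  [struct: A0 busy until I1 writes@4]
I3: IS=9 RO=10 EX=11 WR=12  [struct: A0 busy until I2 writes@8]
I4: IS=13 RO=14 EX=15 WR=16  [struct: A0 busy until I3 writes@12]
I5: IS=14 RO=17 EX=22 WR=23  [RAW R4: wait I4 write@16]
I6: IS=15 RO=16 EX=18 WR=19
I7: IS=24 RO=25 EX=30 WR=31  [struct: M1 busy until I5 writes@23]

I4 = (13, 14, 15, 16)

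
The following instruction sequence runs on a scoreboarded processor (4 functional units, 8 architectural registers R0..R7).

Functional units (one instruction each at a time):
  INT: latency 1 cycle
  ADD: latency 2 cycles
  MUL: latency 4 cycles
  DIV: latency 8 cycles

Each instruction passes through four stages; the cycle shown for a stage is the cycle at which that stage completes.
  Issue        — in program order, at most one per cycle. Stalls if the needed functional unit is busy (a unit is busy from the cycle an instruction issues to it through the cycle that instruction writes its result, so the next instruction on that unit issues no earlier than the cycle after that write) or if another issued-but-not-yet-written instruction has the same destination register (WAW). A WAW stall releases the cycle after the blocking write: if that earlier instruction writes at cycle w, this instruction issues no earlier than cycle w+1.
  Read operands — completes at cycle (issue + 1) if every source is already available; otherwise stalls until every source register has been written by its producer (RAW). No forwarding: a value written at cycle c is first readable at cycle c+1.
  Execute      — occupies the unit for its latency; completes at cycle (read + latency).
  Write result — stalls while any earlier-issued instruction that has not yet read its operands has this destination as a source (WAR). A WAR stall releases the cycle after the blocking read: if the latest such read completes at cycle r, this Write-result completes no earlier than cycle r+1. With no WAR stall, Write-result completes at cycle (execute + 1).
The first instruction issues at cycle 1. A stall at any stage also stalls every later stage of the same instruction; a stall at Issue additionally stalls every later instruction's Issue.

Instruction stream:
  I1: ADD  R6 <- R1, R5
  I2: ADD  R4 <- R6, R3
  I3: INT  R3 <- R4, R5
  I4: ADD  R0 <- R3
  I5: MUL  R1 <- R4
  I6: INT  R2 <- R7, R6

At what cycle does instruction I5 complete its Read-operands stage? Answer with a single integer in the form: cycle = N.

  I1 | 1 | 2 | 4 | 5
  I2 | 6 | 7 | 9 | 10   struct: ADD busy until I1 writes@5
  I3 | 7 | 11 | 12 | 13   RAW R4: wait I2 write@10
  I4 | 11 | 14 | 16 | 17   struct: ADD busy until I2 writes@10 · RAW R3: wait I3 write@13
  I5 | 12 | 13 | 17 | 18
  I6 | 14 | 15 | 16 | 17   struct: INT busy until I3 writes@13

cycle = 13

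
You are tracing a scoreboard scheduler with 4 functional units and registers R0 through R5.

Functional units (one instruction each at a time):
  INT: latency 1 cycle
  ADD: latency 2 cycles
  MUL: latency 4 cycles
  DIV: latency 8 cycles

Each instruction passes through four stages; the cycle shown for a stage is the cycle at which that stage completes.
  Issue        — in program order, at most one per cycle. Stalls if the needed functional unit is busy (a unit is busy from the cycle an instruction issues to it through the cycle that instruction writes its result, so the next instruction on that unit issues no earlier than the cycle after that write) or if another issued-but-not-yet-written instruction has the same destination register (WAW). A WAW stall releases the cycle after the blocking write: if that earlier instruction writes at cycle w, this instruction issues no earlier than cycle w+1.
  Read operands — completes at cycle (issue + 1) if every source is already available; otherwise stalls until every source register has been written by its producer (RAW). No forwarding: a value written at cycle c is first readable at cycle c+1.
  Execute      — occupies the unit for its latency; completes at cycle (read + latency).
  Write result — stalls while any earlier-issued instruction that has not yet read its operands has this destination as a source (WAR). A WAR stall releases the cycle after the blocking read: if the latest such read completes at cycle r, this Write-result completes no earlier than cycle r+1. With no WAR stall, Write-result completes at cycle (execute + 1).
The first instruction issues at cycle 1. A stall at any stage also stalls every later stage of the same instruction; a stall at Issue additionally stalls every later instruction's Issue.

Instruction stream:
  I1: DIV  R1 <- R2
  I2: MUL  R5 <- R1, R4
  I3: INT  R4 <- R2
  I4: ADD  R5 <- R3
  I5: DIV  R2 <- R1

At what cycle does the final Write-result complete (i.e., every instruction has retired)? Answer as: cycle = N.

cycle = 29

t=1  I1→DIV
t=2  I1 RO | I2→MUL
t=3  I3→INT
t=4  I3 RO
t=5  I3 EX
t=10  I1 EX
t=11  I1 WR R1
t=12  I2 RO
t=13  I3 WR R4
t=16  I2 EX
t=17  I2 WR R5
t=18  I4→ADD
t=19  I4 RO | I5→DIV
t=20  I5 RO
t=21  I4 EX
t=22  I4 WR R5
t=28  I5 EX
t=29  I5 WR R2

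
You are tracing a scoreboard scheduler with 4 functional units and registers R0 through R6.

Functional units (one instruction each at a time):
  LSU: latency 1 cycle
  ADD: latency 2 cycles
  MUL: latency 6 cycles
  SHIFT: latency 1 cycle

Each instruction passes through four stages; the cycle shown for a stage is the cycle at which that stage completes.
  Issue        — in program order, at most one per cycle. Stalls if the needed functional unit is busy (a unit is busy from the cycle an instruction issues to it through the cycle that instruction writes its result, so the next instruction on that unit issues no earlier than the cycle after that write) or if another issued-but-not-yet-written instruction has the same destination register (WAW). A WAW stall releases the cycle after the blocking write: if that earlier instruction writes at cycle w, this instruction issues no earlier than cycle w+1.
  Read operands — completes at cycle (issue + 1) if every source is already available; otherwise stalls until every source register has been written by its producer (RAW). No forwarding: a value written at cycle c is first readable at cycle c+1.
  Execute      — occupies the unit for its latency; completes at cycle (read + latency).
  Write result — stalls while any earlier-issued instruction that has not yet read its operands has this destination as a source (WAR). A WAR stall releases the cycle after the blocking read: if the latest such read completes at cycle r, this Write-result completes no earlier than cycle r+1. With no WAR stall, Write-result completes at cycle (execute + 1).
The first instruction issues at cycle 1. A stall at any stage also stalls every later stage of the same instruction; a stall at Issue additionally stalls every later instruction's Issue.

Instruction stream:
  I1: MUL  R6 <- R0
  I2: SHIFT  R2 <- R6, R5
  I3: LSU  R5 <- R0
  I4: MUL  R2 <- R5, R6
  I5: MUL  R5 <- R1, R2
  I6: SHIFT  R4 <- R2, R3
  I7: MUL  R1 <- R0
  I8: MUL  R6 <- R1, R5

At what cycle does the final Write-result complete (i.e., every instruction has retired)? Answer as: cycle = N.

cycle = 48

I1: IS=1 RO=2 EX=8 WR=9
I2: IS=2 RO=10 EX=11 WR=12  [RAW R6: wait I1 write@9]
I3: IS=3 RO=4 EX=5 WR=11  [WAR R5: wait I2 read@10]
I4: IS=13 RO=14 EX=20 WR=21  [WAW R2: wait I2 write@12]
I5: IS=22 RO=23 EX=29 WR=30  [struct: MUL busy until I4 writes@21]
I6: IS=23 RO=24 EX=25 WR=26
I7: IS=31 RO=32 EX=38 WR=39  [struct: MUL busy until I5 writes@30]
I8: IS=40 RO=41 EX=47 WR=48  [struct: MUL busy until I7 writes@39]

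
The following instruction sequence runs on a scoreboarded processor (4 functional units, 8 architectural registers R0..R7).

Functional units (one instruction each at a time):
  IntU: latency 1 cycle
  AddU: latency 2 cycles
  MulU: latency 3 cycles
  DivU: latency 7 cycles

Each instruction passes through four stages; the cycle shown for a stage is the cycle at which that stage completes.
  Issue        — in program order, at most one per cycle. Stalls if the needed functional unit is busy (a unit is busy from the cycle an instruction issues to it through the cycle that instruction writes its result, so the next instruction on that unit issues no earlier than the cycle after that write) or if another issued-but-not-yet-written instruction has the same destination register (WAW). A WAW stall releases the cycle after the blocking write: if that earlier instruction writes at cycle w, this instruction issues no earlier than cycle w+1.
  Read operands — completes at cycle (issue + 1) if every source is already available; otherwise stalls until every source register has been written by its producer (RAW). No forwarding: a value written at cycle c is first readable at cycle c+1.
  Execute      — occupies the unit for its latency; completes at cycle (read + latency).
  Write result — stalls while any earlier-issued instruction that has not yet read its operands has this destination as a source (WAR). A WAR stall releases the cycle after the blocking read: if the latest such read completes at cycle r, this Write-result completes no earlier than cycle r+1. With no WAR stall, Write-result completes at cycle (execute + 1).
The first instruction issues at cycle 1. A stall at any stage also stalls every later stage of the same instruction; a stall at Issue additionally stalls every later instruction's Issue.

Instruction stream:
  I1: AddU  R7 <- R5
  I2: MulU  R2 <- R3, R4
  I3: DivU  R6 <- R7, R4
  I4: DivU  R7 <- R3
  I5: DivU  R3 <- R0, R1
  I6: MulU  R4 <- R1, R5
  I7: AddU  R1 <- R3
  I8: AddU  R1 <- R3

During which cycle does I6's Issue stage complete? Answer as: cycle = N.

cycle = 26

c1: issue I1 (AddU)
c2: I1 read-ops | issue I2 (MulU)
c3: I2 read-ops | issue I3 (DivU)
c4: I1 finished on AddU
c5: I1→R7
c6: I2 finished on MulU | I3 read-ops
c7: I2→R2
c13: I3 finished on DivU
c14: I3→R6
c15: issue I4 (DivU)
c16: I4 read-ops
c23: I4 finished on DivU
c24: I4→R7
c25: issue I5 (DivU)
c26: I5 read-ops | issue I6 (MulU)
c27: I6 read-ops | issue I7 (AddU)
c30: I6 finished on MulU
c31: I6→R4
c33: I5 finished on DivU
c34: I5→R3
c35: I7 read-ops
c37: I7 finished on AddU
c38: I7→R1
c39: issue I8 (AddU)
c40: I8 read-ops
c42: I8 finished on AddU
c43: I8→R1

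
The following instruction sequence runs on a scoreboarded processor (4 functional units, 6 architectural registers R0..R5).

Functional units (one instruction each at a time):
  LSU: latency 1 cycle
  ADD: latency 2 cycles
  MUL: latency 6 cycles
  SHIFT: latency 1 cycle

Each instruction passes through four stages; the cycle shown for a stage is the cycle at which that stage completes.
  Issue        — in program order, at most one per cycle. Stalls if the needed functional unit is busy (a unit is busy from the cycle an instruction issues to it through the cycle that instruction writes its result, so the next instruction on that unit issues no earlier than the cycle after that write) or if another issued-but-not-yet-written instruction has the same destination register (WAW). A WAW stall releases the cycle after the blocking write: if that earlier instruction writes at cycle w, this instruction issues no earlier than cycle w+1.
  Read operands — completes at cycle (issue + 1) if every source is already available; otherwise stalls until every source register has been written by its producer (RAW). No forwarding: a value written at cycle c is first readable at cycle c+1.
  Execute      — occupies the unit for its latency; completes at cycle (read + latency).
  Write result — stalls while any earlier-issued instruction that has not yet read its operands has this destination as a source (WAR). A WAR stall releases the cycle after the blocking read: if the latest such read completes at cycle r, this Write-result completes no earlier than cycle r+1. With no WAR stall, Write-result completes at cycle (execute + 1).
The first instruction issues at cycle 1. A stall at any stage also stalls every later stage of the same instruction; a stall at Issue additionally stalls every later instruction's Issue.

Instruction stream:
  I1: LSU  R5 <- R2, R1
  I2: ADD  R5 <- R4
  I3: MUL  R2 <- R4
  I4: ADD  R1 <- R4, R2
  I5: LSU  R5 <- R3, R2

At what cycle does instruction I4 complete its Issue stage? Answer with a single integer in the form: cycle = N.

cycle = 10

[I1] 1/2/3/4
[I2] 5/6/8/9  (WAW R5: wait I1 write@4)
[I3] 6/7/13/14
[I4] 10/15/17/18  (struct: ADD busy until I2 writes@9; RAW R2: wait I3 write@14)
[I5] 11/15/16/17  (RAW R2: wait I3 write@14)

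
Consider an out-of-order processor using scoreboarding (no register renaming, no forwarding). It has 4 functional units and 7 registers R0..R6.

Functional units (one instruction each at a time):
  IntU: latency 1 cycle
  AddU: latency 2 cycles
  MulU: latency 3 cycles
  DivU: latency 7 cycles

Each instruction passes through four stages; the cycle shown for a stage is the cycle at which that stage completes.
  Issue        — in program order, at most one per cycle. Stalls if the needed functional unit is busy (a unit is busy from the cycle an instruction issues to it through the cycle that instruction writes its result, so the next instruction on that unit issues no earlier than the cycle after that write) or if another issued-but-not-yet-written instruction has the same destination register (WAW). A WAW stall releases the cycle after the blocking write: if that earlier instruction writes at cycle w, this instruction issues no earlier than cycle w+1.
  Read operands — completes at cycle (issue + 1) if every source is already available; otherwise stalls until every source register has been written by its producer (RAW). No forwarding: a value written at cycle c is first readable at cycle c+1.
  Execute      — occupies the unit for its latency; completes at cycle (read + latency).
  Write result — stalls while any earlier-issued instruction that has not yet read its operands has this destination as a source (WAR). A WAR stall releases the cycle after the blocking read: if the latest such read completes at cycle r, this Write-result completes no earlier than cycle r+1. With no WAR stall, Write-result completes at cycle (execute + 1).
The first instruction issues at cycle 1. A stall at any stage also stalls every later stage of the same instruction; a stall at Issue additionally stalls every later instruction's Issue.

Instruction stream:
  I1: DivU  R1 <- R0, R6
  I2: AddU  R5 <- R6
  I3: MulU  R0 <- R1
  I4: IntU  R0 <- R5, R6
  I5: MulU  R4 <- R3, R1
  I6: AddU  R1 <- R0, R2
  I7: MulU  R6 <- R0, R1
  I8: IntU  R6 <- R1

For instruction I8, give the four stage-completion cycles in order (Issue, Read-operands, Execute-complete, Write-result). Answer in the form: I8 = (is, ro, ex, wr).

I8 = (29, 30, 31, 32)

[I1] 1/2/9/10
[I2] 2/3/5/6
[I3] 3/11/14/15  (RAW R1: wait I1 write@10)
[I4] 16/17/18/19  (WAW R0: wait I3 write@15)
[I5] 17/18/21/22
[I6] 18/20/22/23  (RAW R0: wait I4 write@19)
[I7] 23/24/27/28  (struct: MulU busy until I5 writes@22)
[I8] 29/30/31/32  (WAW R6: wait I7 write@28)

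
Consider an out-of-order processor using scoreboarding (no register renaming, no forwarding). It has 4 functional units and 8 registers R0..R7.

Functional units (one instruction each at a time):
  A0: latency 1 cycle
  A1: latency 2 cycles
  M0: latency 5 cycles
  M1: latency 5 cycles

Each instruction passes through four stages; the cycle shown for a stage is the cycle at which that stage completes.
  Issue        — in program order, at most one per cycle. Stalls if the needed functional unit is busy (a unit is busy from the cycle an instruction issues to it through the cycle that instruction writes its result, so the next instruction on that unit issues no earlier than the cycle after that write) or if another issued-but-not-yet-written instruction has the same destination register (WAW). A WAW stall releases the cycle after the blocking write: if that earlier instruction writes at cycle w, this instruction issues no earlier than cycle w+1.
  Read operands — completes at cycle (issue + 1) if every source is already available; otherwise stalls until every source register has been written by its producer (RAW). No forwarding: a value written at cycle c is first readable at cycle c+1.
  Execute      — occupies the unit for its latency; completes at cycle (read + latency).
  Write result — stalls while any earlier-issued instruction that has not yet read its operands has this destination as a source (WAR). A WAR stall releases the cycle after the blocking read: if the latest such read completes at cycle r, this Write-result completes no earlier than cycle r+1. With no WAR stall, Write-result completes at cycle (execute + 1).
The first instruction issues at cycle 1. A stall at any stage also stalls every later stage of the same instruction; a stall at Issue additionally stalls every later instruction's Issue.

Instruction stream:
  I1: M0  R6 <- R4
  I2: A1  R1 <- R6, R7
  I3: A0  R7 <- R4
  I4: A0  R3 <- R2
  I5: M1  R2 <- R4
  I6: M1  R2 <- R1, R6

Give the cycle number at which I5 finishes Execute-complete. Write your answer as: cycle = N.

cycle = 18

t=1  I1→M0
t=2  I1 RO · I2→A1
t=3  I3→A0
t=4  I3 RO
t=5  I3 EX
t=7  I1 EX
t=8  I1 WR R6
t=9  I2 RO
t=10  I3 WR R7
t=11  I2 EX · I4→A0
t=12  I2 WR R1 · I4 RO · I5→M1
t=13  I4 EX · I5 RO
t=14  I4 WR R3
t=18  I5 EX
t=19  I5 WR R2
t=20  I6→M1
t=21  I6 RO
t=26  I6 EX
t=27  I6 WR R2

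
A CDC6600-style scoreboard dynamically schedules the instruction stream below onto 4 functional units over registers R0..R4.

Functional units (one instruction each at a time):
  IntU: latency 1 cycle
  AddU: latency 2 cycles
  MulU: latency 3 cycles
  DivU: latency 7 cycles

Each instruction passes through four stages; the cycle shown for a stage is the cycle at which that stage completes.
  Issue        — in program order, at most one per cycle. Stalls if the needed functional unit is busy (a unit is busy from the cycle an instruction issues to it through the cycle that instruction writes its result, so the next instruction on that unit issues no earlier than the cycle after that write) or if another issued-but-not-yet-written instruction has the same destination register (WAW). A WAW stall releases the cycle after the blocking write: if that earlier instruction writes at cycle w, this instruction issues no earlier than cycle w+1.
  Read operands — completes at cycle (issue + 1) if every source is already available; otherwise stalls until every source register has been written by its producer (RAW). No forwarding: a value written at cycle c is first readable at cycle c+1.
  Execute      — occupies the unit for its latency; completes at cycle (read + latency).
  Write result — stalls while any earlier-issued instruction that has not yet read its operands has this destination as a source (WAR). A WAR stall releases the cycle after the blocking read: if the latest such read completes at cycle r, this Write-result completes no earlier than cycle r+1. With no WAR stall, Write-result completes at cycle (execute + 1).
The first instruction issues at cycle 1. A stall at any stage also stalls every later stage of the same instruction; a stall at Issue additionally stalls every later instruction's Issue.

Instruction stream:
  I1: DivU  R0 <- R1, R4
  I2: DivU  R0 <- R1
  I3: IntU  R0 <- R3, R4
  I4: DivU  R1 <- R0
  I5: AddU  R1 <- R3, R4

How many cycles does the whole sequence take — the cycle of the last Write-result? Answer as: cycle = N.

cycle = 38

1) issue 1, read 2, done 9, write 10
2) issue 11, read 12, done 19, write 20  <struct: DivU busy until I1 writes@10>
3) issue 21, read 22, done 23, write 24  <WAW R0: wait I2 write@20>
4) issue 22, read 25, done 32, write 33  <RAW R0: wait I3 write@24>
5) issue 34, read 35, done 37, write 38  <WAW R1: wait I4 write@33>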